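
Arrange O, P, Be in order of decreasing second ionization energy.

O, P, Be

After 1 electron has been removed, what remains? O⁺ still has 5 valence electrons; P⁺ still has 4 valence electrons; Be⁺ still has 1 valence electron.
All are still removing valence electrons, so compare the +1 ions as you would atoms: IE_2 generally rises across a period (higher Z_eff) and falls down a group (larger shell), subject to the usual subshell exceptions.
Valence configurations: O⁺ [He]2s²2p³, P⁺ [Ne]3s²3p², Be⁺ [He]2s¹.
The numbers (kJ/mol): O 3388, P 1907, Be 1757.
So the second ionization energies run Be < P < O.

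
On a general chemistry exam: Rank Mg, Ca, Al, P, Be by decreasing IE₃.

Be, Mg, Ca, P, Al

The third ionization energy removes an electron from the +2 ion. For each element: Mg²⁺ is the bare [Ne] core; Ca²⁺ is the bare [Ar] core; Al²⁺ still has 1 valence electron; P²⁺ still has 3 valence electrons; Be²⁺ is the bare [He] core.
Pulling an electron out of a noble-gas core costs far more than removing a remaining valence electron, so Ca, Mg and Be sit at the high end of IE_3.
Valence configurations: Al²⁺ [Ne]3s¹, P²⁺ [Ne]3s²3p¹.
The numbers (kJ/mol): Mg 7733, Ca 4912, Al 2745, P 2914, Be 14849.
So the third ionization energies run Al < P < Ca < Mg < Be.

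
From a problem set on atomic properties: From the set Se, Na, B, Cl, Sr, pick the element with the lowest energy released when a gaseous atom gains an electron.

Sr

B is in period 2, group 13; Na is in period 3, group 1; Cl is in period 3, group 17; Se is in period 4, group 16; Sr is in period 5, group 2.
EA tends to increase across a period and decrease down a group, though the pattern is less regular than for IE or radius.
These span different periods and groups, so the two trends combine.
B > Sr: relative to Sr, both the across-period and down-group shifts push B's electron affinity up.
Na > B: this pair runs against the simple trend — see the exception note.
Se > Na: the two effects oppose for this pair; the across-period effect wins (195 vs 53 kJ/mol).
Cl > Se: both effects reinforce here, so Cl is clearly the higher of the two.
Note the exception: Na has a higher electron affinity than B, contrary to the simple trend — B's ns²np¹ configuration gives only a small electron affinity — the sparsely filled np subshell binds an added electron weakly.
For reference (kJ/mol): B 27, Na 53, Cl 349, Se 195, Sr 5.
The lowest energy released when a gaseous atom gains an electron among these belongs to Sr.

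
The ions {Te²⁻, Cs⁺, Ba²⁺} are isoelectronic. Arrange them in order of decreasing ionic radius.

Te²⁻, Cs⁺, Ba²⁺

All of these have 54 electrons, so size is governed by nuclear charge alone: the more protons, the stronger the pull on the same electron cloud, and the smaller the ion.
Nuclear charges: Ba²⁺ (Z=56), Cs⁺ (Z=55), Te²⁻ (Z=52).
Largest to smallest: Te²⁻ > Cs⁺ > Ba²⁺.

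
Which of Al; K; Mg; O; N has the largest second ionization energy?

O

After 1 electron has been removed, what remains? Al⁺ still has 2 valence electrons; K⁺ is the bare [Ar] core; Mg⁺ still has 1 valence electron; O⁺ still has 5 valence electrons; N⁺ still has 4 valence electrons.
Usually core removal costs more than valence removal, but here the competition is close: a tightly held n=2 valence electron can cost more to remove than an n=3 core electron, so the actual values have to decide it.
Valence configurations: Al⁺ [Ne]3s², Mg⁺ [Ne]3s¹, O⁺ [He]2s²2p³, N⁺ [He]2s²2p².
Tabulated IE_2 (kJ/mol): Al 1817, K 3052, Mg 1451, O 3388, N 2856.
So the second ionization energies run Mg < Al < N < K < O.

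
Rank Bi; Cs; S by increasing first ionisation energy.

Cs < Bi < S

S is in period 3, group 16; Cs is in period 6, group 1; Bi is in period 6, group 15.
Across a period the outer electron is held more tightly (higher IE₁); down a group it sits in a higher shell, more shielded, and comes off more easily.
These span different periods and groups, so the two trends combine.
Bi > Cs: Bi lies to the right of Cs in period 6, so the across-period effect alone puts Bi higher.
S > Bi: both effects reinforce here, so S is clearly the higher of the two.
For reference (kJ/mol): S 1000, Cs 376, Bi 703.
So from lowest to highest: Cs < Bi < S.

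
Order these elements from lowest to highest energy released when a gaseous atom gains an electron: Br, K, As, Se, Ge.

K, As, Ge, Se, Br

K is in period 4, group 1; Ge is in period 4, group 14; As is in period 4, group 15; Se is in period 4, group 16; Br is in period 4, group 17.
Adding an electron releases more energy for atoms nearer the top right (short of the noble gases).
All lie in period 4; the across-period trend (electron affinity increases left to right) applies, with the exception below.
Note the exception: Ge has a higher electron affinity than As, contrary to the simple trend — adding an electron to As's half-filled 4p³ is unfavourable, so Ge (4p²) has the more exothermic EA.
For reference (kJ/mol): K 48, Ge 119, As 78, Se 195, Br 325.
So from lowest to highest: K < As < Ge < Se < Br.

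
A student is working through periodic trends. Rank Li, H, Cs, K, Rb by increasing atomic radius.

H < Li < K < Rb < Cs

H is in period 1, group 1; Li is in period 2, group 1; K is in period 4, group 1; Rb is in period 5, group 1; Cs is in period 6, group 1.
Across a period the added protons contract the valence shell; down a group each new principal shell makes the atom larger.
All are in group 1, so atomic radius increases down the group.
So from smallest to largest: H < Li < K < Rb < Cs.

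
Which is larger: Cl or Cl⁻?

Cl⁻

Forming Cl⁻ adds 1 electron to Cl. More electron–electron repulsion in the same shell, with unchanged nuclear charge, lets the cloud expand.
An anion is larger than its parent atom: Cl⁻ > Cl.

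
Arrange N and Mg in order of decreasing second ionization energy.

The second ionization energy removes an electron from the +1 ion. For each element: N⁺ still has 4 valence electrons; Mg⁺ still has 1 valence electron.
All are still removing valence electrons, so compare the +1 ions as you would atoms: IE_2 generally rises across a period (higher Z_eff) and falls down a group (larger shell), subject to the usual subshell exceptions.
Valence configurations: N⁺ [He]2s²2p², Mg⁺ [Ne]3s¹.
Tabulated IE_2 (kJ/mol): N 2856, Mg 1451.
Overall IE_2 order: Mg < N.

N > Mg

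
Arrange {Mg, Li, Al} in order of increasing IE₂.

Mg, Al, Li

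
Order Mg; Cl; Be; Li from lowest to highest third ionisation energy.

Cl < Mg < Li < Be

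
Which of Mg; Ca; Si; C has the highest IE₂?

IE_2 is the cost of taking one more electron from the +1 cation: Mg⁺ still has 1 valence electron; Ca⁺ still has 1 valence electron; Si⁺ still has 3 valence electrons; C⁺ still has 3 valence electrons.
All are still removing valence electrons, so compare the +1 ions as you would atoms: IE_2 generally rises across a period (higher Z_eff) and falls down a group (larger shell), subject to the usual subshell exceptions.
Valence configurations: Mg⁺ [Ne]3s¹, Ca⁺ [Ar]4s¹, Si⁺ [Ne]3s²3p¹, C⁺ [He]2s²2p¹.
Tabulated IE_2 (kJ/mol): Mg 1451, Ca 1145, Si 1577, C 2353.
So the second ionization energies run Ca < Mg < Si < C.

C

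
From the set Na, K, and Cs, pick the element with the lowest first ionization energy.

Cs

Na is in period 3, group 1; K is in period 4, group 1; Cs is in period 6, group 1.
IE₁ increases left→right with effective nuclear charge and decreases top→bottom as the valence shell moves farther out.
All are in group 1, so first ionization energy increases up the group.
The lowest first ionization energy among these belongs to Cs.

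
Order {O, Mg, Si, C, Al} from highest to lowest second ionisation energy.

IE_2 is the cost of taking one more electron from the +1 cation: O⁺ still has 5 valence electrons; Mg⁺ still has 1 valence electron; Si⁺ still has 3 valence electrons; C⁺ still has 3 valence electrons; Al⁺ still has 2 valence electrons.
All are still removing valence electrons, so compare the +1 ions as you would atoms: IE_2 generally rises across a period (higher Z_eff) and falls down a group (larger shell), subject to the usual subshell exceptions.
Valence configurations: O⁺ [He]2s²2p³, Mg⁺ [Ne]3s¹, Si⁺ [Ne]3s²3p¹, C⁺ [He]2s²2p¹, Al⁺ [Ne]3s².
Si⁺ loses a lone 3p electron whereas Al⁺ must break into a filled 3s² pair, so IE_2(Al) > IE_2(Si) even though Si has the higher nuclear charge.
Tabulated IE_2 (kJ/mol): O 3388, Mg 1451, Si 1577, C 2353, Al 1817.
Hence IE_2: Mg < Si < Al < C < O.

O > C > Al > Si > Mg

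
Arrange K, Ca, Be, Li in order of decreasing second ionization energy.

After 1 electron has been removed, what remains? K⁺ is the bare [Ar] core; Ca⁺ still has 1 valence electron; Be⁺ still has 1 valence electron; Li⁺ is the bare [He] core.
Pulling an electron out of a noble-gas core costs far more than removing a remaining valence electron, so K and Li sit at the high end of IE_2.
Valence configurations: Ca⁺ [Ar]4s¹, Be⁺ [He]2s¹.
Tabulated IE_2 (kJ/mol): K 3052, Ca 1145, Be 1757, Li 7298.
So the second ionization energies run Ca < Be < K < Li.

Li, K, Be, Ca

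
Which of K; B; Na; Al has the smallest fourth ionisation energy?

K

IE_4 is the cost of taking one more electron from the +3 cation: K³⁺ is already 2 electrons into the core; B³⁺ is the bare [He] core; Na³⁺ is already 2 electrons into the core; Al³⁺ is the bare [Ne] core.
All of these are removing an electron from a noble-gas core or deeper; the smaller core (lower principal quantum number) is held far more tightly, and within a period the higher nuclear charge binds the same core more tightly.
Tabulated IE_4 (kJ/mol): K 5877, B 25026, Na 9543, Al 11577.
Putting it together, IE_4: K < Na < Al < B.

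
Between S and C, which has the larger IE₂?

The second ionization energy removes an electron from the +1 ion. For each element: S⁺ still has 5 valence electrons; C⁺ still has 3 valence electrons.
All are still removing valence electrons, so compare the +1 ions as you would atoms: IE_2 generally rises across a period (higher Z_eff) and falls down a group (larger shell), subject to the usual subshell exceptions.
Valence configurations: S⁺ [Ne]3s²3p³, C⁺ [He]2s²2p¹.
Approximate IE_2 values (kJ/mol): S 2252, C 2353.
Overall IE_2 order: S < C.

C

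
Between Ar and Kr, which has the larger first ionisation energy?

Ar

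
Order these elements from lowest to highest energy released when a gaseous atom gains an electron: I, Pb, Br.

Adding an electron releases more energy for atoms nearer the top right (short of the noble gases).
These span different periods and groups, so the two trends combine.
I > Pb: relative to Pb, both the across-period and down-group shifts push I's electron affinity up.
Br > I: they share group 17; the group trend gives Br the larger value.
For reference (kJ/mol): Br 325, I 295, Pb 35.
So from lowest to highest: Pb < I < Br.

Pb < I < Br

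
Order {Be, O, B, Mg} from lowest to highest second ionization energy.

The second ionization energy removes an electron from the +1 ion. For each element: Be⁺ still has 1 valence electron; O⁺ still has 5 valence electrons; B⁺ still has 2 valence electrons; Mg⁺ still has 1 valence electron.
All are still removing valence electrons, so compare the +1 ions as you would atoms: IE_2 generally rises across a period (higher Z_eff) and falls down a group (larger shell), subject to the usual subshell exceptions.
Valence configurations: Be⁺ [He]2s¹, O⁺ [He]2s²2p³, B⁺ [He]2s², Mg⁺ [Ne]3s¹.
Approximate IE_2 values (kJ/mol): Be 1757, O 3388, B 2427, Mg 1451.
So the second ionization energies run Mg < Be < B < O.

Mg < Be < B < O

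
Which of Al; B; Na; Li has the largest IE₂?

After 1 electron has been removed, what remains? Al⁺ still has 2 valence electrons; B⁺ still has 2 valence electrons; Na⁺ is the bare [Ne] core; Li⁺ is the bare [He] core.
Breaking into a closed-shell core is much more expensive than removing a leftover valence electron — Na and Li have the largest IE_2 here.
Valence configurations: Al⁺ [Ne]3s², B⁺ [He]2s².
Approximate IE_2 values (kJ/mol): Al 1817, B 2427, Na 4562, Li 7298.
Overall IE_2 order: Al < B < Na < Li.

Li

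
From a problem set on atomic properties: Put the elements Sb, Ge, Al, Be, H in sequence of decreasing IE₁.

H is in period 1, group 1; Be is in period 2, group 2; Al is in period 3, group 13; Ge is in period 4, group 14; Sb is in period 5, group 15.
IE₁ increases left→right with effective nuclear charge and decreases top→bottom as the valence shell moves farther out.
A diagonal step moves right (one effect) and down (the opposite effect) at once.
Ge > Al: period and group pull opposite ways; the across-period shift dominates (762 vs 578 kJ/mol).
Sb > Ge: the two effects oppose for this pair; the across-period effect wins (831 vs 762 kJ/mol).
Be > Sb: period and group pull opposite ways; the down-group shift dominates (900 vs 831 kJ/mol).
H > Be: the two effects oppose for this pair; the down-group effect wins (1312 vs 900 kJ/mol).
Tabulated first ionization energy (kJ/mol): H 1312, Be 900, Al 578, Ge 762, Sb 831.
So from highest to lowest: H > Be > Sb > Ge > Al.

H > Be > Sb > Ge > Al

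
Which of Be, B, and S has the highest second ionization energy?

B

After 1 electron has been removed, what remains? Be⁺ still has 1 valence electron; B⁺ still has 2 valence electrons; S⁺ still has 5 valence electrons.
All are still removing valence electrons, so compare the +1 ions as you would atoms: IE_2 generally rises across a period (higher Z_eff) and falls down a group (larger shell), subject to the usual subshell exceptions.
Valence configurations: Be⁺ [He]2s¹, B⁺ [He]2s², S⁺ [Ne]3s²3p³.
The numbers (kJ/mol): Be 1757, B 2427, S 2252.
Overall IE_2 order: Be < S < B.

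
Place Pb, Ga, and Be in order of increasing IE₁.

Across a period the outer electron is held more tightly (higher IE₁); down a group it sits in a higher shell, more shielded, and comes off more easily.
Here both period and group differ, so the two effects have to be weighed against each other.
Pb > Ga: the two effects oppose for this pair; the across-period effect wins (716 vs 579 kJ/mol).
Be > Pb: period and group pull opposite ways; the down-group shift dominates (900 vs 716 kJ/mol).
Tabulated first ionization energy (kJ/mol): Be 900, Ga 579, Pb 716.
So from lowest to highest: Ga < Pb < Be.

Ga, Pb, Be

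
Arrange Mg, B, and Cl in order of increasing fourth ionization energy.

Cl < Mg < B

The fourth ionization energy removes an electron from the +3 ion. For each element: Mg³⁺ is already 1 electron into the core; B³⁺ is the bare [He] core; Cl³⁺ still has 4 valence electrons.
Breaking into a closed-shell core is much more expensive than removing a leftover valence electron — Mg and B have the largest IE_4 here.
Tabulated IE_4 (kJ/mol): Mg 10543, B 25026, Cl 5159.
Putting it together, IE_4: Cl < Mg < B.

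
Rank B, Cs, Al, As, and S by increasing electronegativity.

Cs, Al, B, As, S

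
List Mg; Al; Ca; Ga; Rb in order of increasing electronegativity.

Atoms toward the upper right of the periodic table pull bonding electrons most strongly.
Here both period and group differ, so the two effects have to be weighed against each other.
Ca > Rb: relative to Rb, both the across-period and down-group shifts push Ca's electronegativity up.
Mg > Ca: they share group 2; the group trend gives Mg the larger value.
Al > Mg: Al lies to the right of Mg in period 3, so the across-period effect alone puts Al higher.
Ga > Al: this pair runs against the simple trend — see the exception note.
Note the exception: Ga has a higher electronegativity than Al, contrary to the simple trend — poor shielding by filled d (and f) subshells raises the heavier element's effective nuclear charge more than the simple down-group trend predicts.
For reference (Pauling): Mg 1.31, Al 1.61, Ca 1.00, Ga 1.81, Rb 0.82.
So from lowest to highest: Rb < Ca < Mg < Al < Ga.

Rb < Ca < Mg < Al < Ga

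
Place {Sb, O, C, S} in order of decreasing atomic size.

C is in period 2, group 14; O is in period 2, group 16; S is in period 3, group 16; Sb is in period 5, group 15.
Across a period the added protons contract the valence shell; down a group each new principal shell makes the atom larger.
Here both period and group differ, so the two effects have to be weighed against each other.
C > O: both are in period 2; the period trend gives C the larger value.
S > C: period and group pull opposite ways; the down-group shift dominates (103 vs 75 pm).
Sb > S: both effects reinforce here, so Sb is clearly the larger of the two.
Tabulated atomic radius (pm): C 75, O 63, S 103, Sb 140.
So from largest to smallest: Sb > S > C > O.

Sb > S > C > O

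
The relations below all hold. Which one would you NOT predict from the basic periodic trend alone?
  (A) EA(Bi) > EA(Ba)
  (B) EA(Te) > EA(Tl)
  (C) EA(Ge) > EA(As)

(C)

The general trend: electron affinity increases across a period and decreases down a group.
(A) Bi (period 6, group 15) vs Ba (period 6, group 2): the stated order agrees with the simple trend.
(B) Te (period 5, group 16) vs Tl (period 6, group 13): the stated order agrees with the simple trend.
(C) Ge (period 4, group 14) vs As (period 4, group 15): the stated order contradicts the simple trend.
The exception is (C): adding an electron to As's half-filled 4p³ is unfavourable, so Ge (4p²) has the more exothermic EA.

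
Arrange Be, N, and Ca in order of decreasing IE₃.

Be, Ca, N

Consider each +2 ion: Be²⁺ is the bare [He] core; N²⁺ still has 3 valence electrons; Ca²⁺ is the bare [Ar] core.
Breaking into a closed-shell core is much more expensive than removing a leftover valence electron — Ca and Be have the largest IE_3 here.
Tabulated IE_3 (kJ/mol): Be 14849, N 4578, Ca 4912.
Putting it together, IE_3: N < Ca < Be.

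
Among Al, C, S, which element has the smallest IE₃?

Al

Consider each +2 ion: Al²⁺ still has 1 valence electron; C²⁺ still has 2 valence electrons; S²⁺ still has 4 valence electrons.
All are still removing valence electrons, so compare the +2 ions as you would atoms: IE_3 generally rises across a period (higher Z_eff) and falls down a group (larger shell), subject to the usual subshell exceptions.
Valence configurations: Al²⁺ [Ne]3s¹, C²⁺ [He]2s², S²⁺ [Ne]3s²3p².
Approximate IE_3 values (kJ/mol): Al 2745, C 4620, S 3357.
So the third ionization energies run Al < S < C.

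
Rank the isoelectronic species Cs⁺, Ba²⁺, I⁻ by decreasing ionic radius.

All of these have 54 electrons, so size is governed by nuclear charge alone: the more protons, the stronger the pull on the same electron cloud, and the smaller the ion.
Nuclear charges: Ba²⁺ (Z=56), Cs⁺ (Z=55), I⁻ (Z=53).
Largest to smallest: I⁻ > Cs⁺ > Ba²⁺.

I⁻ > Cs⁺ > Ba²⁺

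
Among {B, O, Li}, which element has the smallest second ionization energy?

Consider each +1 ion: B⁺ still has 2 valence electrons; O⁺ still has 5 valence electrons; Li⁺ is the bare [He] core.
Core electrons are held far more tightly than valence electrons, so Li tops the IE_2 order.
Valence configurations: B⁺ [He]2s², O⁺ [He]2s²2p³.
The numbers (kJ/mol): B 2427, O 3388, Li 7298.
Hence IE_2: B < O < Li.

B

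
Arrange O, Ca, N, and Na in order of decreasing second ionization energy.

Na > O > N > Ca

After 1 electron has been removed, what remains? O⁺ still has 5 valence electrons; Ca⁺ still has 1 valence electron; N⁺ still has 4 valence electrons; Na⁺ is the bare [Ne] core.
Breaking into a closed-shell core is much more expensive than removing a leftover valence electron — Na has the largest IE_2 here.
Valence configurations: O⁺ [He]2s²2p³, Ca⁺ [Ar]4s¹, N⁺ [He]2s²2p².
The numbers (kJ/mol): O 3388, Ca 1145, N 2856, Na 4562.
So the second ionization energies run Ca < N < O < Na.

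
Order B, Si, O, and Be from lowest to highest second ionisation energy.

The second ionization energy removes an electron from the +1 ion. For each element: B⁺ still has 2 valence electrons; Si⁺ still has 3 valence electrons; O⁺ still has 5 valence electrons; Be⁺ still has 1 valence electron.
All are still removing valence electrons, so compare the +1 ions as you would atoms: IE_2 generally rises across a period (higher Z_eff) and falls down a group (larger shell), subject to the usual subshell exceptions.
Valence configurations: B⁺ [He]2s², Si⁺ [Ne]3s²3p¹, O⁺ [He]2s²2p³, Be⁺ [He]2s¹.
The numbers (kJ/mol): B 2427, Si 1577, O 3388, Be 1757.
So the second ionization energies run Si < Be < B < O.

Si, Be, B, O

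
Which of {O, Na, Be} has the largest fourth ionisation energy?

After 3 electrons have been removed, what remains? O³⁺ still has 3 valence electrons; Na³⁺ is already 2 electrons into the core; Be³⁺ is already 1 electron into the core.
Pulling an electron out of a noble-gas core costs far more than removing a remaining valence electron, so Na and Be sit at the high end of IE_4.
Tabulated IE_4 (kJ/mol): O 7469, Na 9543, Be 21007.
Overall IE_4 order: O < Na < Be.

Be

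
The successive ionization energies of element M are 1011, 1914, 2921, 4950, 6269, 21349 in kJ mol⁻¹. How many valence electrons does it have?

5

Look for the largest jump between consecutive ionization energies: IE6/IE5 ≈ 3.4, far larger than any earlier ratio.
That jump marks the point where a core electron is being removed. So the atom has 5 valence electrons.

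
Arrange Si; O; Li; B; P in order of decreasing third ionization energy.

The third ionization energy removes an electron from the +2 ion. For each element: Si²⁺ still has 2 valence electrons; O²⁺ still has 4 valence electrons; Li²⁺ is already 1 electron into the core; B²⁺ still has 1 valence electron; P²⁺ still has 3 valence electrons.
Breaking into a closed-shell core is much more expensive than removing a leftover valence electron — Li has the largest IE_3 here.
Valence configurations: Si²⁺ [Ne]3s², O²⁺ [He]2s²2p², B²⁺ [He]2s¹, P²⁺ [Ne]3s²3p¹.
P²⁺ loses a lone 3p electron whereas Si²⁺ must break into a filled 3s² pair, so IE_3(Si) > IE_3(P) even though P has the higher nuclear charge.
The numbers (kJ/mol): Si 3232, O 5300, Li 11815, B 3660, P 2914.
Putting it together, IE_3: P < Si < B < O < Li.

Li > O > B > Si > P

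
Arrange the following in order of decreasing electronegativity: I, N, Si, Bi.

N is in period 2, group 15; Si is in period 3, group 14; I is in period 5, group 17; Bi is in period 6, group 15.
EN rises left→right (higher Z_eff, smaller atoms) and falls top→bottom (larger, more shielded atoms).
These span different periods and groups, so the two trends combine.
Bi > Si: the two effects oppose for this pair; the across-period effect wins (2.02 vs 1.90).
I > Bi: relative to Bi, both the across-period and down-group shifts push I's electronegativity up.
N > I: the two effects oppose for this pair; the down-group effect wins (3.04 vs 2.66).
For reference (Pauling): N 3.04, Si 1.90, I 2.66, Bi 2.02.
So from highest to lowest: N > I > Bi > Si.

N > I > Bi > Si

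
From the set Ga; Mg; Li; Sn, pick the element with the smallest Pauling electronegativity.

Li

Smaller atoms with higher effective nuclear charge are more electronegative.
These sit on a diagonal, where the across-period and down-group effects partly cancel.
Mg > Li: the two effects oppose for this pair; the across-period effect wins (1.31 vs 0.98).
Ga > Mg: period and group pull opposite ways; the across-period shift dominates (1.81 vs 1.31).
Sn > Ga: period and group pull opposite ways; the across-period shift dominates (1.96 vs 1.81).
Tabulated electronegativity (Pauling): Li 0.98, Mg 1.31, Ga 1.81, Sn 1.96.
The smallest Pauling electronegativity among these belongs to Li.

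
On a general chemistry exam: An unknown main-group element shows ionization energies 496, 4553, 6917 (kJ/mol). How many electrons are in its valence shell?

Look for the largest jump between consecutive ionization energies: IE2/IE1 ≈ 9.2, far larger than any earlier ratio.
That jump marks the point where a core electron is being removed. So the atom has 1 valence electron.

1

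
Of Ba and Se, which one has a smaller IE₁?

Se is in period 4, group 16; Ba is in period 6, group 2.
IE₁ increases left→right with effective nuclear charge and decreases top→bottom as the valence shell moves farther out.
These span different periods and groups, so the two trends combine.
Se > Ba: relative to Ba, both the across-period and down-group shifts push Se's first ionization energy up.
Approximate values (kJ/mol): Se 941, Ba 503.
So Ba has the smaller IE₁ (Ba < Se).

Ba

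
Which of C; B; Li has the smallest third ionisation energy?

IE_3 is the cost of taking one more electron from the +2 cation: C²⁺ still has 2 valence electrons; B²⁺ still has 1 valence electron; Li²⁺ is already 1 electron into the core.
Core electrons are held far more tightly than valence electrons, so Li tops the IE_3 order.
Valence configurations: C²⁺ [He]2s², B²⁺ [He]2s¹.
The numbers (kJ/mol): C 4620, B 3660, Li 11815.
Hence IE_3: B < C < Li.

B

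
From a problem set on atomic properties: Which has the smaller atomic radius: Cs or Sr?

Sr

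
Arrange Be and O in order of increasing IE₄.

Consider each +3 ion: Be³⁺ is already 1 electron into the core; O³⁺ still has 3 valence electrons.
Breaking into a closed-shell core is much more expensive than removing a leftover valence electron — Be has the largest IE_4 here.
Tabulated IE_4 (kJ/mol): Be 21007, O 7469.
Hence IE_4: O < Be.

O, Be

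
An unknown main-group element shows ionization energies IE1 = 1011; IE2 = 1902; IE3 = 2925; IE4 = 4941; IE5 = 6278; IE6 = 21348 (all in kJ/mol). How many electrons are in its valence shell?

Look for the largest jump between consecutive ionization energies: IE6/IE5 ≈ 3.4, far larger than any earlier ratio.
That jump marks the point where a core electron is being removed. So the atom has 5 valence electrons.

5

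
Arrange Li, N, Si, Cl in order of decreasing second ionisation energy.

After 1 electron has been removed, what remains? Li⁺ is the bare [He] core; N⁺ still has 4 valence electrons; Si⁺ still has 3 valence electrons; Cl⁺ still has 6 valence electrons.
Pulling an electron out of a noble-gas core costs far more than removing a remaining valence electron, so Li sits at the high end of IE_2.
Valence configurations: N⁺ [He]2s²2p², Si⁺ [Ne]3s²3p¹, Cl⁺ [Ne]3s²3p⁴.
Tabulated IE_2 (kJ/mol): Li 7298, N 2856, Si 1577, Cl 2298.
Overall IE_2 order: Si < Cl < N < Li.

Li > N > Cl > Si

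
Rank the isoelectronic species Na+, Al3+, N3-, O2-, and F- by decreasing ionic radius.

All of these have 10 electrons, so size is governed by nuclear charge alone: the more protons, the stronger the pull on the same electron cloud, and the smaller the ion.
Nuclear charges: Al3+ (Z=13), Na+ (Z=11), F- (Z=9), O2- (Z=8), N3- (Z=7).
Largest to smallest: N3- > O2- > F- > Na+ > Al3+.

N3-, O2-, F-, Na+, Al3+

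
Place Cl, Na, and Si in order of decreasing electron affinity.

Cl, Si, Na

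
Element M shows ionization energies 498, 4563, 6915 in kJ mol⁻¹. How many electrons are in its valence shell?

1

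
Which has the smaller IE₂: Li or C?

C

After 1 electron has been removed, what remains? Li⁺ is the bare [He] core; C⁺ still has 3 valence electrons.
Core electrons are held far more tightly than valence electrons, so Li tops the IE_2 order.
The numbers (kJ/mol): Li 7298, C 2353.
Hence IE_2: C < Li.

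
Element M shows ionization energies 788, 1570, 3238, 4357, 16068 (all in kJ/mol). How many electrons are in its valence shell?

Look for the largest jump between consecutive ionization energies: IE5/IE4 ≈ 3.7, far larger than any earlier ratio.
That jump marks the point where a core electron is being removed. So the atom has 4 valence electrons.

4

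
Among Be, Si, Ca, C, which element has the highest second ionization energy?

The second ionization energy removes an electron from the +1 ion. For each element: Be⁺ still has 1 valence electron; Si⁺ still has 3 valence electrons; Ca⁺ still has 1 valence electron; C⁺ still has 3 valence electrons.
All are still removing valence electrons, so compare the +1 ions as you would atoms: IE_2 generally rises across a period (higher Z_eff) and falls down a group (larger shell), subject to the usual subshell exceptions.
Valence configurations: Be⁺ [He]2s¹, Si⁺ [Ne]3s²3p¹, Ca⁺ [Ar]4s¹, C⁺ [He]2s²2p¹.
Tabulated IE_2 (kJ/mol): Be 1757, Si 1577, Ca 1145, C 2353.
Overall IE_2 order: Ca < Si < Be < C.

C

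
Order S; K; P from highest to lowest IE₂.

K > S > P

After 1 electron has been removed, what remains? S⁺ still has 5 valence electrons; K⁺ is the bare [Ar] core; P⁺ still has 4 valence electrons.
Breaking into a closed-shell core is much more expensive than removing a leftover valence electron — K has the largest IE_2 here.
Valence configurations: S⁺ [Ne]3s²3p³, P⁺ [Ne]3s²3p².
Approximate IE_2 values (kJ/mol): S 2252, K 3052, P 1907.
Putting it together, IE_2: P < S < K.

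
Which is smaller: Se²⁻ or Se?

Forming Se²⁻ adds 2 electrons to Se. More electron–electron repulsion in the same shell, with unchanged nuclear charge, lets the cloud expand.
An anion is larger than its parent atom: Se²⁻ > Se.

Se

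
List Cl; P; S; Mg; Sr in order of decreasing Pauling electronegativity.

Cl, S, P, Mg, Sr

Electronegativity increases across a period and decreases down a group, tracking effective nuclear charge and atomic size.
These span different periods and groups, so the two trends combine.
Mg > Sr: Mg sits above Sr in group 2, so the down-group effect alone puts Mg higher.
P > Mg: P lies to the right of Mg in period 3, so the across-period effect alone puts P higher.
S > P: S lies to the right of P in period 3, so the across-period effect alone puts S higher.
Cl > S: Cl lies to the right of S in period 3, so the across-period effect alone puts Cl higher.
Tabulated electronegativity (Pauling): Mg 1.31, P 2.19, S 2.58, Cl 3.16, Sr 0.95.
So from highest to lowest: Cl > S > P > Mg > Sr.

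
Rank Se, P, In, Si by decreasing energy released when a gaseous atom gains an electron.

Se, Si, P, In

Si is in period 3, group 14; P is in period 3, group 15; Se is in period 4, group 16; In is in period 5, group 13.
Atoms with high Z_eff and room in the valence shell (especially the halogens) have the most exothermic electron affinities.
Here both period and group differ, so the two effects have to be weighed against each other.
P > In: relative to In, both the across-period and down-group shifts push P's electron affinity up.
Si > P: this pair runs against the simple trend — see the exception note.
Se > Si: the two effects oppose for this pair; the across-period effect wins (195 vs 134 kJ/mol).
Note the exception: Si has a higher electron affinity than P, contrary to the simple trend — adding an electron to P's half-filled 3p³ is unfavourable, so Si (3p²) has the more exothermic EA.
For reference (kJ/mol): Si 134, P 72, Se 195, In 29.
So from highest to lowest: Se > Si > P > In.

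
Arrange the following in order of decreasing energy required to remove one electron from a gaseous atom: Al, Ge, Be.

Be > Ge > Al

Be is in period 2, group 2; Al is in period 3, group 13; Ge is in period 4, group 14.
Removing the outermost electron gets harder across a period and easier down a group.
A diagonal step moves right (one effect) and down (the opposite effect) at once.
Ge > Al: the two effects oppose for this pair; the across-period effect wins (762 vs 578 kJ/mol).
Be > Ge: the two effects oppose for this pair; the down-group effect wins (900 vs 762 kJ/mol).
Tabulated first ionization energy (kJ/mol): Be 900, Al 578, Ge 762.
So from highest to lowest: Be > Ge > Al.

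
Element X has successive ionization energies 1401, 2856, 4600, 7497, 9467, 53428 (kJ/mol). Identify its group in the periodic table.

Group 15

Look for the largest jump between consecutive ionization energies: IE6/IE5 ≈ 5.6, far larger than any earlier ratio.
That jump marks the point where a core electron is being removed. So the atom has 5 valence electrons.
A main-group element with 5 valence electrons is in group 15.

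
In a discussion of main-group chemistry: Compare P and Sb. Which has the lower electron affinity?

P

P is in period 3, group 15; Sb is in period 5, group 15.
Atoms with high Z_eff and room in the valence shell (especially the halogens) have the most exothermic electron affinities.
All are in group 15; the group trend (electron affinity increases up the group) applies, with the exception below.
Note the exception: Sb has a higher electron affinity than P, contrary to the simple trend — both are half-filled np³, but the pairing/repulsion penalty for the added electron shrinks as the p orbitals become larger and more diffuse down the group, and for Sb that outweighs the weaker nuclear attraction.
Tabulated electron affinity (kJ/mol): P 72, Sb 103.
So P has the lower electron affinity (P < Sb).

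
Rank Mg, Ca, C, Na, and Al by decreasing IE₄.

Al, Mg, Na, Ca, C

After 3 electrons have been removed, what remains? Mg³⁺ is already 1 electron into the core; Ca³⁺ is already 1 electron into the core; C³⁺ still has 1 valence electron; Na³⁺ is already 2 electrons into the core; Al³⁺ is the bare [Ne] core.
Breaking into a closed-shell core is much more expensive than removing a leftover valence electron — Ca, Na, Mg and Al have the largest IE_4 here.
Approximate IE_4 values (kJ/mol): Mg 10543, Ca 6491, C 6223, Na 9543, Al 11577.
Overall IE_4 order: C < Ca < Na < Mg < Al.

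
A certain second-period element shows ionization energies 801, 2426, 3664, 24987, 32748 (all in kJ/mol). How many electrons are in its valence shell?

3

Look for the largest jump between consecutive ionization energies: IE4/IE3 ≈ 6.8, far larger than any earlier ratio.
That jump marks the point where a core electron is being removed. So the atom has 3 valence electrons.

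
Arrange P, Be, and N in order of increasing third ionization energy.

P < N < Be

IE_3 is the cost of taking one more electron from the +2 cation: P²⁺ still has 3 valence electrons; Be²⁺ is the bare [He] core; N²⁺ still has 3 valence electrons.
Core electrons are held far more tightly than valence electrons, so Be tops the IE_3 order.
Valence configurations: P²⁺ [Ne]3s²3p¹, N²⁺ [He]2s²2p¹.
Approximate IE_3 values (kJ/mol): P 2914, Be 14849, N 4578.
Hence IE_3: P < N < Be.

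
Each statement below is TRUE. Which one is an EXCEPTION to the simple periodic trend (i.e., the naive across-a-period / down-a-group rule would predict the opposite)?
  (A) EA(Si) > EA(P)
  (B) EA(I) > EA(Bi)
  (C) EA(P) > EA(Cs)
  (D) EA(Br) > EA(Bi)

(A)

The general trend: electron affinity increases across a period and decreases down a group.
(A) Si (period 3, group 14) vs P (period 3, group 15): the stated order contradicts the simple trend.
(B) I (period 5, group 17) vs Bi (period 6, group 15): the stated order agrees with the simple trend.
(C) P (period 3, group 15) vs Cs (period 6, group 1): the stated order agrees with the simple trend.
(D) Br (period 4, group 17) vs Bi (period 6, group 15): the stated order agrees with the simple trend.
The exception is (A): adding an electron to P's half-filled 3p³ is unfavourable, so Si (3p²) has the more exothermic EA.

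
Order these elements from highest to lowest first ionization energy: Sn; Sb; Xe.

Xe > Sb > Sn

Sn is in period 5, group 14; Sb is in period 5, group 15; Xe is in period 5, group 18.
First ionization energy rises across a period (greater Z_eff holds electrons more tightly) and falls down a group (valence electrons are farther from the nucleus).
All lie in period 5, so first ionization energy increases left to right.
So from highest to lowest: Xe > Sb > Sn.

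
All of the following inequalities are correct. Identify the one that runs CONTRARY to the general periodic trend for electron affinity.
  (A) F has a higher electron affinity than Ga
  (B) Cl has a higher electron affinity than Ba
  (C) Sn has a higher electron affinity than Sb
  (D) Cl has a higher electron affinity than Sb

(C)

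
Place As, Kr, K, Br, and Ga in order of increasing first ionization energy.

K < Ga < As < Br < Kr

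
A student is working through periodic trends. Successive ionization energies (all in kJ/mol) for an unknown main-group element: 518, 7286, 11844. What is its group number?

Look for the largest jump between consecutive ionization energies: IE2/IE1 ≈ 14.1, far larger than any earlier ratio.
That jump marks the point where a core electron is being removed. So the atom has 1 valence electron.
A main-group element with 1 valence electron is in group 1.

Group 1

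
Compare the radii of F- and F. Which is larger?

F-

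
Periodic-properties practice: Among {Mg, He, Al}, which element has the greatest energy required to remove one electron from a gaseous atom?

IE₁ increases left→right with effective nuclear charge and decreases top→bottom as the valence shell moves farther out.
Neither a single period nor a single group — weigh both effects.
Mg > Al: this pair runs against the simple trend — see the exception note.
He > Mg: both effects reinforce here, so He is clearly the higher of the two.
Note the exception: Mg has a higher first ionization energy than Al, contrary to the simple trend — Al's single 3p electron is easier to remove than one from Mg's filled 3s².
Tabulated first ionization energy (kJ/mol): He 2372, Mg 738, Al 578.
The greatest energy required to remove one electron from a gaseous atom among these belongs to He.

He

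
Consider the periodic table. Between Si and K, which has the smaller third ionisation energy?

Consider each +2 ion: Si²⁺ still has 2 valence electrons; K²⁺ is already 1 electron into the core.
Breaking into a closed-shell core is much more expensive than removing a leftover valence electron — K has the largest IE_3 here.
Approximate IE_3 values (kJ/mol): Si 3232, K 4420.
So the third ionization energies run Si < K.

Si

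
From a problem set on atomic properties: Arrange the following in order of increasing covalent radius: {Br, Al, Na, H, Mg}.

H < Br < Al < Mg < Na

H is in period 1, group 1; Na is in period 3, group 1; Mg is in period 3, group 2; Al is in period 3, group 13; Br is in period 4, group 17.
Radius decreases left→right (rising Z_eff, same n) and increases top→bottom (higher n).
Neither a single period nor a single group — weigh both effects.
Br > H: the two effects oppose for this pair; the down-group effect wins (114 vs 32 pm).
Al > Br: the two effects oppose for this pair; the across-period effect wins (126 vs 114 pm).
Mg > Al: both are in period 3; the period trend gives Mg the larger value.
Na > Mg: Na lies to the left of Mg in period 3, so the across-period effect alone puts Na larger.
Approximate values (pm): H 32, Na 155, Mg 139, Al 126, Br 114.
So from smallest to largest: H < Br < Al < Mg < Na.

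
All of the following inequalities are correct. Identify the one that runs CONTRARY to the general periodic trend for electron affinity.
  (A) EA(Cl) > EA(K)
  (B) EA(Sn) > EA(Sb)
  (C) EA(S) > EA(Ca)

The general trend: electron affinity increases across a period and decreases down a group.
(A) Cl (period 3, group 17) vs K (period 4, group 1): the stated order agrees with the simple trend.
(B) Sn (period 5, group 14) vs Sb (period 5, group 15): the stated order contradicts the simple trend.
(C) S (period 3, group 16) vs Ca (period 4, group 2): the stated order agrees with the simple trend.
The exception is (B): adding an electron to Sb's half-filled 5p³ is unfavourable, so Sn has the more exothermic EA.

(B)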